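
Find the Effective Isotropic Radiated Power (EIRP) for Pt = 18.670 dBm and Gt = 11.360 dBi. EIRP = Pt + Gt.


EIRP = Pt + Gt = 18.670 + 11.360 = 30.03 dBm

30.03 dBm


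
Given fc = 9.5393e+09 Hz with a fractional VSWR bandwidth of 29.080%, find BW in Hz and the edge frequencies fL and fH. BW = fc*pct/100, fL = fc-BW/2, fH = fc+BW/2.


BW = 9.5393e+09 * 29.080/100 = 2.774028e+09 Hz
fL = 9.5393e+09 - 2.774028e+09/2 = 8.152e+09 Hz
fH = 9.5393e+09 + 2.774028e+09/2 = 1.093e+10 Hz

BW=2.774e+09 Hz, fL=8.152e+09 Hz, fH=1.093e+10 Hz


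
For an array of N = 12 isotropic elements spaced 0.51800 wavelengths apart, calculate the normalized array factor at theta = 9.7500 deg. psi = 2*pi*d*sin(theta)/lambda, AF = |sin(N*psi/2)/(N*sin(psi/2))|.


psi = 2*pi*0.51800*sin(9.7500 deg) = 0.5511801 rad
AF = |sin(12*0.5511801/2) / (12*sin(0.5511801/2))| = 0.05045

0.05045


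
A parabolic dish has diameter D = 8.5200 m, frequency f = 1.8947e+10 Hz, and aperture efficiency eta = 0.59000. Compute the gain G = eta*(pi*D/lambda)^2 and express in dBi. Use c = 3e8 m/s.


lambda = c / f = 3.0000e+08 / 1.8947e+10 = 0.01583364 m
G_linear = 0.59000 * (pi * 8.5200 / 0.01583364)^2 = 1.686046e+06
G_dBi = 10 * log10(1.686046e+06) = 62.27 dBi

62.27 dBi


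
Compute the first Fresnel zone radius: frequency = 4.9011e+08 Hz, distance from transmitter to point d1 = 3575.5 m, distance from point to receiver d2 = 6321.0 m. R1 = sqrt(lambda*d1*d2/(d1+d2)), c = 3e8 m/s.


lambda = c / f = 3.0000e+08 / 4.9011e+08 = 0.6121075 m
R1 = sqrt(0.6121075 * 3575.5 * 6321.0 / (3575.5 + 6321.0)) = 37.39 m

37.39 m


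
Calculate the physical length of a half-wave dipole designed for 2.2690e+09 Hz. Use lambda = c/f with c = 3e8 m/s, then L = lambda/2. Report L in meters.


lambda = c / f = 3.0000e+08 / 2.2690e+09 = 0.1322168 m
L = lambda / 2 = 0.1322168 / 2 = 0.06611 m

0.06611 m


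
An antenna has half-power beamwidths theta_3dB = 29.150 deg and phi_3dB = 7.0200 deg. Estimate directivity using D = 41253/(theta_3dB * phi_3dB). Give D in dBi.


D_linear = 41253 / (29.150 * 7.0200) = 201.5951
D_dBi = 10 * log10(201.5951) = 23.04 dBi

23.04 dBi


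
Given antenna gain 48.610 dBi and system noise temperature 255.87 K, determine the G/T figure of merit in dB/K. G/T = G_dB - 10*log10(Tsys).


G/T = 48.610 - 10*log10(255.87) = 48.610 - 24.08019 = 24.53 dB/K

24.53 dB/K


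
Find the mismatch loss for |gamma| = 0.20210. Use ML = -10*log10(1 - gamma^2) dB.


ML = -10 * log10(1 - 0.20210^2) = -10 * log10(0.95915559) = 0.1811 dB

0.1811 dB


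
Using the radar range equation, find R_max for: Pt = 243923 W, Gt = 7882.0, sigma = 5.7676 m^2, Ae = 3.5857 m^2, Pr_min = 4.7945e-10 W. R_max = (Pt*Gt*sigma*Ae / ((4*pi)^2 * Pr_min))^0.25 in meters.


R^4 = 243923*7882.0*5.7676*3.5857 / ((4*pi)^2 * 4.7945e-10) = 5.251643e+17
R_max = 5.251643e+17^0.25 = 26920 m

26920 m


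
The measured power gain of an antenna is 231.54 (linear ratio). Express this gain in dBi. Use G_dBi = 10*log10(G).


G_dBi = 10 * log10(231.54) = 23.65 dBi

23.65 dBi


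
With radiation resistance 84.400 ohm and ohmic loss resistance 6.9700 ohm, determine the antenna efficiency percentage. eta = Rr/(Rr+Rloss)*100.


eta = 84.400 / (84.400 + 6.9700) * 100 = 92.37%

92.37%


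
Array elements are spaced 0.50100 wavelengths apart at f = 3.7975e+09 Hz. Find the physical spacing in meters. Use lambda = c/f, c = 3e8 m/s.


lambda = c / f = 3.0000e+08 / 3.7975e+09 = 0.07899934 m
d = 0.50100 * 0.07899934 = 0.03958 m

0.03958 m


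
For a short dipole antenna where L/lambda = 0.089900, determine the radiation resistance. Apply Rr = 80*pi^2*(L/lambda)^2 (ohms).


Rr = 80 * pi^2 * (0.089900)^2 = 80 * 9.869604 * 8.082010e-03 = 6.381 ohm

6.381 ohm


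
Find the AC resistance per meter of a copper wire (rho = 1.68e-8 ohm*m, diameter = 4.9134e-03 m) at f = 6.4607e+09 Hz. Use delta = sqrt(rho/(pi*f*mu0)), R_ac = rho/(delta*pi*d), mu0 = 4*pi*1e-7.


delta = sqrt(1.68e-8 / (pi * 6.4607e+09 * 4*pi*1e-7)) = 8.115868e-07 m
R_ac = 1.68e-8 / (8.115868e-07 * pi * 4.9134e-03) = 1.341 ohm/m

1.341 ohm/m


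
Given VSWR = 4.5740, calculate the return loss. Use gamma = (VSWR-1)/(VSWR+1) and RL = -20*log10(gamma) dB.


gamma = (4.5740 - 1) / (4.5740 + 1) = 0.6411912
RL = -20 * log10(0.6411912) = 3.860 dB

3.860 dB


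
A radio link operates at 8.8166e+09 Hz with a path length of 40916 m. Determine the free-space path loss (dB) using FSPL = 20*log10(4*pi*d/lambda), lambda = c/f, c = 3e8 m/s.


lambda = c / f = 3.0000e+08 / 8.8166e+09 = 0.03402672 m
FSPL = 20 * log10(4*pi*40916/0.03402672) = 143.6 dB

143.6 dB


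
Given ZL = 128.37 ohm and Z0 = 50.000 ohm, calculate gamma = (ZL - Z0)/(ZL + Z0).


gamma = (128.37 - 50.000) / (128.37 + 50.000) = 0.4394

0.4394


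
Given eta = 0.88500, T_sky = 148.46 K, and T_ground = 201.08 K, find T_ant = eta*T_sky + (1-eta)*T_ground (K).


T_ant = 0.88500 * 148.46 + (1 - 0.88500) * 201.08 = 154.5 K

154.5 K


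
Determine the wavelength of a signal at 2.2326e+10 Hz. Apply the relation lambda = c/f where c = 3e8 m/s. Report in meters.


lambda = c / f = 3.0000e+08 / 2.2326e+10 = 0.01344 m

0.01344 m


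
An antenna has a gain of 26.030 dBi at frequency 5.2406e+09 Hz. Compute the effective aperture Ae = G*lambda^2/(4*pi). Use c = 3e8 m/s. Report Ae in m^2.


lambda = c / f = 3.0000e+08 / 5.2406e+09 = 0.05724535 m
G_linear = 10^(26.030/10) = 400.8667
Ae = G_linear * lambda^2 / (4*pi) = 400.8667 * 0.05724535^2 / (4*pi) = 0.1045 m^2

0.1045 m^2


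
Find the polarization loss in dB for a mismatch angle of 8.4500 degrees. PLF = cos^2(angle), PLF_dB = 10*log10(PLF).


PLF_linear = cos^2(8.4500 deg) = 0.9784068
PLF_dB = 10 * log10(0.9784068) = -0.09481 dB

-0.09481 dB


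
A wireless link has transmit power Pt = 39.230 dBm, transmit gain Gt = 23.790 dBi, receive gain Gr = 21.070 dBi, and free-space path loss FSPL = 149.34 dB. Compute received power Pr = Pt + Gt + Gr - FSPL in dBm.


Pr = 39.230 + 23.790 + 21.070 - 149.34 = -65.25 dBm

-65.25 dBm


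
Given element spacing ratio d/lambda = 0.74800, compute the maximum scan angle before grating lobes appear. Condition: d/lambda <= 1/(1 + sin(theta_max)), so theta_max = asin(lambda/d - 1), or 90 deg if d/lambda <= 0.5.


lambda/d - 1 = 1/0.74800 - 1 = 0.3368984
theta_max = asin(0.3368984) = 19.69 deg

19.69 deg


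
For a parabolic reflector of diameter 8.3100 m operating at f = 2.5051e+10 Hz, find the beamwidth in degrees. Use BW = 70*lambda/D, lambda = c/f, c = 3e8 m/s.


lambda = c / f = 3.0000e+08 / 2.5051e+10 = 0.01197557 m
BW = 70 * 0.01197557 / 8.3100 = 0.1009 deg

0.1009 deg


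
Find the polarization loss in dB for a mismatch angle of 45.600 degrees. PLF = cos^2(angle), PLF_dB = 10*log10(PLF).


PLF_linear = cos^2(45.600 deg) = 0.4895288
PLF_dB = 10 * log10(0.4895288) = -3.102 dB

-3.102 dB


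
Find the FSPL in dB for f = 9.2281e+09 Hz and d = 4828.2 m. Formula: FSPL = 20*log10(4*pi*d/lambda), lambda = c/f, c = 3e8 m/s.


lambda = c / f = 3.0000e+08 / 9.2281e+09 = 0.03250940 m
FSPL = 20 * log10(4*pi*4828.2/0.03250940) = 125.4 dB

125.4 dB


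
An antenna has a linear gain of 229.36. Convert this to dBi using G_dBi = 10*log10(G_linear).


G_dBi = 10 * log10(229.36) = 23.61 dBi

23.61 dBi


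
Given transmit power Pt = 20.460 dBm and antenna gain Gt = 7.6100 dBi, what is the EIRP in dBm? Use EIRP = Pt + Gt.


EIRP = Pt + Gt = 20.460 + 7.6100 = 28.07 dBm

28.07 dBm


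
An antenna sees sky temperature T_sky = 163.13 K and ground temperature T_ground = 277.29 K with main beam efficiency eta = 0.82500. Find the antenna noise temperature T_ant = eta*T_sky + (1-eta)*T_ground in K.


T_ant = 0.82500 * 163.13 + (1 - 0.82500) * 277.29 = 183.1 K

183.1 K


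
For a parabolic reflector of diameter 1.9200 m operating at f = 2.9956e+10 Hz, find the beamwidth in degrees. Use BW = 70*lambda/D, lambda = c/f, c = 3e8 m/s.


lambda = c / f = 3.0000e+08 / 2.9956e+10 = 0.01001469 m
BW = 70 * 0.01001469 / 1.9200 = 0.3651 deg

0.3651 deg


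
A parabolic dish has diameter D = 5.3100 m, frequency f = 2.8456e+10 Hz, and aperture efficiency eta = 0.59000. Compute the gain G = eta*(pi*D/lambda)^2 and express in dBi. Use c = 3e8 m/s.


lambda = c / f = 3.0000e+08 / 2.8456e+10 = 0.01054259 m
G_linear = 0.59000 * (pi * 5.3100 / 0.01054259)^2 = 1.477223e+06
G_dBi = 10 * log10(1.477223e+06) = 61.69 dBi

61.69 dBi


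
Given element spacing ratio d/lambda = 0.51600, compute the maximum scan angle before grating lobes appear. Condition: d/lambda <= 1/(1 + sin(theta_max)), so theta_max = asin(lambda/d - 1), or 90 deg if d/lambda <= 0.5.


lambda/d - 1 = 1/0.51600 - 1 = 0.9379845
theta_max = asin(0.9379845) = 69.72 deg

69.72 deg


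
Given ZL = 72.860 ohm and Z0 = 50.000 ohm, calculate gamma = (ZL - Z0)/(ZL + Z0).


gamma = (72.860 - 50.000) / (72.860 + 50.000) = 0.1861

0.1861


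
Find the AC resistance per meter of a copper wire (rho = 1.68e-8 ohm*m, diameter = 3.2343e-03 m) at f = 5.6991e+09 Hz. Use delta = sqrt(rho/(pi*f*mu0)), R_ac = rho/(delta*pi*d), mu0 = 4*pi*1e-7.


delta = sqrt(1.68e-8 / (pi * 5.6991e+09 * 4*pi*1e-7)) = 8.641152e-07 m
R_ac = 1.68e-8 / (8.641152e-07 * pi * 3.2343e-03) = 1.913 ohm/m

1.913 ohm/m


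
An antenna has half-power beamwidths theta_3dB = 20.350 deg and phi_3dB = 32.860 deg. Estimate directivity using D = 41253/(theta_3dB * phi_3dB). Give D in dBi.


D_linear = 41253 / (20.350 * 32.860) = 61.69125
D_dBi = 10 * log10(61.69125) = 17.90 dBi

17.90 dBi


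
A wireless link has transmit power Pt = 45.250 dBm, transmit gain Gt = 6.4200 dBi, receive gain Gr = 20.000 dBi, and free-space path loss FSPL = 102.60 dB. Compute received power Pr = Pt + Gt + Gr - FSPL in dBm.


Pr = 45.250 + 6.4200 + 20.000 - 102.60 = -30.93 dBm

-30.93 dBm


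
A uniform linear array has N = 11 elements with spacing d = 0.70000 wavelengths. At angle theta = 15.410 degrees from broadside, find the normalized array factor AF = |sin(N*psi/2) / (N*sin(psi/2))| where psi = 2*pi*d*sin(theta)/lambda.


psi = 2*pi*0.70000*sin(15.410 deg) = 1.168717 rad
AF = |sin(11*1.168717/2) / (11*sin(1.168717/2))| = 0.02377

0.02377


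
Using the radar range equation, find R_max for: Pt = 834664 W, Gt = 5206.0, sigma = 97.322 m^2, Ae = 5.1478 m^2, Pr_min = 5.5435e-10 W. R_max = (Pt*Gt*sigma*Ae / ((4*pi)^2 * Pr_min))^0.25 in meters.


R^4 = 834664*5206.0*97.322*5.1478 / ((4*pi)^2 * 5.5435e-10) = 2.486822e+19
R_max = 2.486822e+19^0.25 = 70617 m

70617 m


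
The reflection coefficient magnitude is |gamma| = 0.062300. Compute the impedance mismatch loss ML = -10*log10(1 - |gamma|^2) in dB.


ML = -10 * log10(1 - 0.062300^2) = -10 * log10(0.99611871) = 0.01689 dB

0.01689 dB


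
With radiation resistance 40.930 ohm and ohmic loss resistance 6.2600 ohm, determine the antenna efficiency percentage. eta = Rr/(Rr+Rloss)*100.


eta = 40.930 / (40.930 + 6.2600) * 100 = 86.73%

86.73%


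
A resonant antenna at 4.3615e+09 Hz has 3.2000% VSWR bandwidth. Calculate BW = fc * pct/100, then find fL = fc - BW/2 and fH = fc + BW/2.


BW = 4.3615e+09 * 3.2000/100 = 1.395680e+08 Hz
fL = 4.3615e+09 - 1.395680e+08/2 = 4.292e+09 Hz
fH = 4.3615e+09 + 1.395680e+08/2 = 4.431e+09 Hz

BW=1.396e+08 Hz, fL=4.292e+09 Hz, fH=4.431e+09 Hz


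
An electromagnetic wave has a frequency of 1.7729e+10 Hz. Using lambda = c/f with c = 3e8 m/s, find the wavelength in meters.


lambda = c / f = 3.0000e+08 / 1.7729e+10 = 0.01692 m

0.01692 m


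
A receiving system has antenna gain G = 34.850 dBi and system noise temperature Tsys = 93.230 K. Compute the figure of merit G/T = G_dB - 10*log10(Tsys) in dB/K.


G/T = 34.850 - 10*log10(93.230) = 34.850 - 19.69556 = 15.15 dB/K

15.15 dB/K


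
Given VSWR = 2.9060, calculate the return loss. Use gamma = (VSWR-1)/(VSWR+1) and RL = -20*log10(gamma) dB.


gamma = (2.9060 - 1) / (2.9060 + 1) = 0.4879672
RL = -20 * log10(0.4879672) = 6.232 dB

6.232 dB


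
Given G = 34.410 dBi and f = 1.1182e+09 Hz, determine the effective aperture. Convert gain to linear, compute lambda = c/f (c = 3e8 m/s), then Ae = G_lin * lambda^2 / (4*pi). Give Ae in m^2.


lambda = c / f = 3.0000e+08 / 1.1182e+09 = 0.2682883 m
G_linear = 10^(34.410/10) = 2760.578
Ae = G_linear * lambda^2 / (4*pi) = 2760.578 * 0.2682883^2 / (4*pi) = 15.81 m^2

15.81 m^2


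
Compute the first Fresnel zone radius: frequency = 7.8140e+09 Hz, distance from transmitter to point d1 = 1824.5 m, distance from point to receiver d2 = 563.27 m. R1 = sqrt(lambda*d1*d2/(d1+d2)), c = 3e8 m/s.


lambda = c / f = 3.0000e+08 / 7.8140e+09 = 0.03839263 m
R1 = sqrt(0.03839263 * 1824.5 * 563.27 / (1824.5 + 563.27)) = 4.065 m

4.065 m


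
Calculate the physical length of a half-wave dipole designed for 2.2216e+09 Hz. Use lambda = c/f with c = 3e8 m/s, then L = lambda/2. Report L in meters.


lambda = c / f = 3.0000e+08 / 2.2216e+09 = 0.1350378 m
L = lambda / 2 = 0.1350378 / 2 = 0.06752 m

0.06752 m


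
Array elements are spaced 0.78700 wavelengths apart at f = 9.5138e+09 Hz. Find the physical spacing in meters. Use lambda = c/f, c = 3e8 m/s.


lambda = c / f = 3.0000e+08 / 9.5138e+09 = 0.03153314 m
d = 0.78700 * 0.03153314 = 0.02482 m

0.02482 m


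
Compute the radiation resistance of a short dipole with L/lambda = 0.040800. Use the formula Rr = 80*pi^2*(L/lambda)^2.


Rr = 80 * pi^2 * (0.040800)^2 = 80 * 9.869604 * 1.664640e-03 = 1.314 ohm

1.314 ohm


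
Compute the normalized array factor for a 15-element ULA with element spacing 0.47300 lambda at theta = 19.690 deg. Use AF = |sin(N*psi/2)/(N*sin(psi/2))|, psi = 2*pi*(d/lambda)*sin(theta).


psi = 2*pi*0.47300*sin(19.690 deg) = 1.001341 rad
AF = |sin(15*1.001341/2) / (15*sin(1.001341/2))| = 0.1308

0.1308


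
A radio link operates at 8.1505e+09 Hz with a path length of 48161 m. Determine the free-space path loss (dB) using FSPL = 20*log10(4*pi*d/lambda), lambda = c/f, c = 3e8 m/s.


lambda = c / f = 3.0000e+08 / 8.1505e+09 = 0.03680756 m
FSPL = 20 * log10(4*pi*48161/0.03680756) = 144.3 dB

144.3 dB


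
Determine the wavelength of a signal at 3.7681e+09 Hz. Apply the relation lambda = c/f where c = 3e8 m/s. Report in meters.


lambda = c / f = 3.0000e+08 / 3.7681e+09 = 0.07962 m

0.07962 m


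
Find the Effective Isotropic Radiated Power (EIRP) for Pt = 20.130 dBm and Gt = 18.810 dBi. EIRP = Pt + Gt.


EIRP = Pt + Gt = 20.130 + 18.810 = 38.94 dBm

38.94 dBm


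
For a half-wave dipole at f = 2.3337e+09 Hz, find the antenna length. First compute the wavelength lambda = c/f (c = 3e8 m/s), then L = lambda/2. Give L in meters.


lambda = c / f = 3.0000e+08 / 2.3337e+09 = 0.1285512 m
L = lambda / 2 = 0.1285512 / 2 = 0.06428 m

0.06428 m


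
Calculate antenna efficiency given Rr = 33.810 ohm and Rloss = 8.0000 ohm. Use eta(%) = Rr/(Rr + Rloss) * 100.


eta = 33.810 / (33.810 + 8.0000) * 100 = 80.87%

80.87%


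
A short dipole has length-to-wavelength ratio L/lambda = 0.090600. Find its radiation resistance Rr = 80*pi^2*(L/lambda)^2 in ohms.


Rr = 80 * pi^2 * (0.090600)^2 = 80 * 9.869604 * 8.208360e-03 = 6.481 ohm

6.481 ohm


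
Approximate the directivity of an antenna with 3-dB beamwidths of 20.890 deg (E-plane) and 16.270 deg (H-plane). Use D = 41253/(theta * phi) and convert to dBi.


D_linear = 41253 / (20.890 * 16.270) = 121.3751
D_dBi = 10 * log10(121.3751) = 20.84 dBi

20.84 dBi


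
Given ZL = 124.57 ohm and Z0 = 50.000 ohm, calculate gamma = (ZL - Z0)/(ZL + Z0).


gamma = (124.57 - 50.000) / (124.57 + 50.000) = 0.4272

0.4272


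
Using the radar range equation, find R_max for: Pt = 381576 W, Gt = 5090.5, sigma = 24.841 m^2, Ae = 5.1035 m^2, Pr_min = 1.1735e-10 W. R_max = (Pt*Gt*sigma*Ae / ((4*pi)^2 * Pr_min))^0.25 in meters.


R^4 = 381576*5090.5*24.841*5.1035 / ((4*pi)^2 * 1.1735e-10) = 1.328850e+19
R_max = 1.328850e+19^0.25 = 60377 m

60377 m


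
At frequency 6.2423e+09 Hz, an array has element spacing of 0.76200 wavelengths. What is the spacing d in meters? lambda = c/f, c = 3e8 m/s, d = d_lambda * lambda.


lambda = c / f = 3.0000e+08 / 6.2423e+09 = 0.04805921 m
d = 0.76200 * 0.04805921 = 0.03662 m

0.03662 m


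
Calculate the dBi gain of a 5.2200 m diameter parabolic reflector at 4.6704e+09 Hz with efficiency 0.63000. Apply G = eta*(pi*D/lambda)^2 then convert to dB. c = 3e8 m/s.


lambda = c / f = 3.0000e+08 / 4.6704e+09 = 0.06423433 m
G_linear = 0.63000 * (pi * 5.2200 / 0.06423433)^2 = 41062.64
G_dBi = 10 * log10(41062.64) = 46.13 dBi

46.13 dBi


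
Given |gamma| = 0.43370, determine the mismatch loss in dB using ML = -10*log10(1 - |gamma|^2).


ML = -10 * log10(1 - 0.43370^2) = -10 * log10(0.81190431) = 0.9050 dB

0.9050 dB


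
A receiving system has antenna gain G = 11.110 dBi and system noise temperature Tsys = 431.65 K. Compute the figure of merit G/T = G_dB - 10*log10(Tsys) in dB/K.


G/T = 11.110 - 10*log10(431.65) = 11.110 - 26.35132 = -15.24 dB/K

-15.24 dB/K


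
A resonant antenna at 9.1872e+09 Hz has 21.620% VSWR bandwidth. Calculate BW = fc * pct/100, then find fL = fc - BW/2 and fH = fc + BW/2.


BW = 9.1872e+09 * 21.620/100 = 1.986273e+09 Hz
fL = 9.1872e+09 - 1.986273e+09/2 = 8.194e+09 Hz
fH = 9.1872e+09 + 1.986273e+09/2 = 1.018e+10 Hz

BW=1.986e+09 Hz, fL=8.194e+09 Hz, fH=1.018e+10 Hz


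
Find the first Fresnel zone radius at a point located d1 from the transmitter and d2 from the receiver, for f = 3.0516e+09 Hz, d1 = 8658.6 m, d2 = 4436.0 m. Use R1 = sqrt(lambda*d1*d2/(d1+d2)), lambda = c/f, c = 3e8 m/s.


lambda = c / f = 3.0000e+08 / 3.0516e+09 = 0.09830908 m
R1 = sqrt(0.09830908 * 8658.6 * 4436.0 / (8658.6 + 4436.0)) = 16.98 m

16.98 m


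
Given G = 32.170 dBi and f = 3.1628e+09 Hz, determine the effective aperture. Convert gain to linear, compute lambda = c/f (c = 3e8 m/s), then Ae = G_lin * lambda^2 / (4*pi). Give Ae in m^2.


lambda = c / f = 3.0000e+08 / 3.1628e+09 = 0.09485266 m
G_linear = 10^(32.170/10) = 1648.162
Ae = G_linear * lambda^2 / (4*pi) = 1648.162 * 0.09485266^2 / (4*pi) = 1.180 m^2

1.180 m^2


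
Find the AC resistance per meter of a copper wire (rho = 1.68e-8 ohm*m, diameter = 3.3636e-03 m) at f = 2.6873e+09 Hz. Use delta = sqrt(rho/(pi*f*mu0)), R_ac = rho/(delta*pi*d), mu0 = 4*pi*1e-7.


delta = sqrt(1.68e-8 / (pi * 2.6873e+09 * 4*pi*1e-7)) = 1.258394e-06 m
R_ac = 1.68e-8 / (1.258394e-06 * pi * 3.3636e-03) = 1.263 ohm/m

1.263 ohm/m


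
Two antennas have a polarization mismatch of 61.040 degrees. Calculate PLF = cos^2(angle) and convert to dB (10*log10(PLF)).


PLF_linear = cos^2(61.040 deg) = 0.2344486
PLF_dB = 10 * log10(0.2344486) = -6.300 dB

-6.300 dB


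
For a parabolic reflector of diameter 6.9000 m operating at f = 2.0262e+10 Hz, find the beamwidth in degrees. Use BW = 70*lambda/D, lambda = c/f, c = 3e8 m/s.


lambda = c / f = 3.0000e+08 / 2.0262e+10 = 0.01480604 m
BW = 70 * 0.01480604 / 6.9000 = 0.1502 deg

0.1502 deg


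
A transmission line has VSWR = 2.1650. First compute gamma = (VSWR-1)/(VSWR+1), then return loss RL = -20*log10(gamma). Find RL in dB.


gamma = (2.1650 - 1) / (2.1650 + 1) = 0.3680885
RL = -20 * log10(0.3680885) = 8.681 dB

8.681 dB


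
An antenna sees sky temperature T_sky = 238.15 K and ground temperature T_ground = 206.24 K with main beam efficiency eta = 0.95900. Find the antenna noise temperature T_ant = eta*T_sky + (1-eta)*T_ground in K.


T_ant = 0.95900 * 238.15 + (1 - 0.95900) * 206.24 = 236.8 K

236.8 K


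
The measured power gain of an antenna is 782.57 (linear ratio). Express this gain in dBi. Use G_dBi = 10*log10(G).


G_dBi = 10 * log10(782.57) = 28.94 dBi

28.94 dBi


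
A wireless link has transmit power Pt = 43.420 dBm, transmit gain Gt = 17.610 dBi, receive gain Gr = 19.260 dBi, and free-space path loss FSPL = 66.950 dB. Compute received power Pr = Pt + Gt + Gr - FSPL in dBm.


Pr = 43.420 + 17.610 + 19.260 - 66.950 = 13.34 dBm

13.34 dBm


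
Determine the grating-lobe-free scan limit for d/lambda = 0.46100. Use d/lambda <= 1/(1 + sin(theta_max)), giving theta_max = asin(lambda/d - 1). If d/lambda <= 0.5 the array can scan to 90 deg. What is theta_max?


lambda/d - 1 = 1/0.46100 - 1 = 1.169197 >= 1
d/lambda <= 0.5, so the array can scan to endfire without grating lobes: theta_max = 90 deg

90 deg


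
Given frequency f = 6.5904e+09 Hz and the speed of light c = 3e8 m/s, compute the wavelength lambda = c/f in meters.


lambda = c / f = 3.0000e+08 / 6.5904e+09 = 0.04552 m

0.04552 m


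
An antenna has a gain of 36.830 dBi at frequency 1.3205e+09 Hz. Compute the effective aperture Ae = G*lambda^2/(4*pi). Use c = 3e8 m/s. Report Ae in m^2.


lambda = c / f = 3.0000e+08 / 1.3205e+09 = 0.2271867 m
G_linear = 10^(36.830/10) = 4819.478
Ae = G_linear * lambda^2 / (4*pi) = 4819.478 * 0.2271867^2 / (4*pi) = 19.80 m^2

19.80 m^2


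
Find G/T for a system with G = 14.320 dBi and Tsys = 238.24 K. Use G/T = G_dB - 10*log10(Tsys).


G/T = 14.320 - 10*log10(238.24) = 14.320 - 23.77015 = -9.450 dB/K

-9.450 dB/K


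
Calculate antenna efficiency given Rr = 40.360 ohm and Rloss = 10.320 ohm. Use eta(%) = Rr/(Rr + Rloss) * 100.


eta = 40.360 / (40.360 + 10.320) * 100 = 79.64%

79.64%


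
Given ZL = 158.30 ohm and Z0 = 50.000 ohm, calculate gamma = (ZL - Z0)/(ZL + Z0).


gamma = (158.30 - 50.000) / (158.30 + 50.000) = 0.5199

0.5199


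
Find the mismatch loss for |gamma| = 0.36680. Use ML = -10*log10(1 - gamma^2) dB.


ML = -10 * log10(1 - 0.36680^2) = -10 * log10(0.86545776) = 0.6275 dB

0.6275 dB


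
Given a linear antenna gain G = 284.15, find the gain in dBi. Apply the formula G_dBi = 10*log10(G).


G_dBi = 10 * log10(284.15) = 24.54 dBi

24.54 dBi


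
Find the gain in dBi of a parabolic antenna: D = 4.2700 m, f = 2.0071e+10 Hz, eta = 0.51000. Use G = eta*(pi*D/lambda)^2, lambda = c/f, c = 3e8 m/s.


lambda = c / f = 3.0000e+08 / 2.0071e+10 = 0.01494694 m
G_linear = 0.51000 * (pi * 4.2700 / 0.01494694)^2 = 410791.2
G_dBi = 10 * log10(410791.2) = 56.14 dBi

56.14 dBi


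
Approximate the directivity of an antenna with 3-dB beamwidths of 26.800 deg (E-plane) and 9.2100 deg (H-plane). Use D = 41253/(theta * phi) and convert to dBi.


D_linear = 41253 / (26.800 * 9.2100) = 167.1326
D_dBi = 10 * log10(167.1326) = 22.23 dBi

22.23 dBi


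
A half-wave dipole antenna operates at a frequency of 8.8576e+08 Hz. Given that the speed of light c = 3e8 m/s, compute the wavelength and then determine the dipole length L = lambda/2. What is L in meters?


lambda = c / f = 3.0000e+08 / 8.8576e+08 = 0.3386922 m
L = lambda / 2 = 0.3386922 / 2 = 0.1693 m

0.1693 m


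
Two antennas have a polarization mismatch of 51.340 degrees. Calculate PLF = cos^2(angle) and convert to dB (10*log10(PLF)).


PLF_linear = cos^2(51.340 deg) = 0.3902472
PLF_dB = 10 * log10(0.3902472) = -4.087 dB

-4.087 dB


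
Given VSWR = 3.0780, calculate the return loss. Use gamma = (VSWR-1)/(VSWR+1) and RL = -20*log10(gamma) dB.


gamma = (3.0780 - 1) / (3.0780 + 1) = 0.5095635
RL = -20 * log10(0.5095635) = 5.856 dB

5.856 dB


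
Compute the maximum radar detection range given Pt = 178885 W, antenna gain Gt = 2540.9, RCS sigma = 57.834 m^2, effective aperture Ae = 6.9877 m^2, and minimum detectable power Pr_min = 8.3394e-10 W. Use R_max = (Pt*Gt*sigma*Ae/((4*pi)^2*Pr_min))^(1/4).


R^4 = 178885*2540.9*57.834*6.9877 / ((4*pi)^2 * 8.3394e-10) = 1.394840e+18
R_max = 1.394840e+18^0.25 = 34366 m

34366 m


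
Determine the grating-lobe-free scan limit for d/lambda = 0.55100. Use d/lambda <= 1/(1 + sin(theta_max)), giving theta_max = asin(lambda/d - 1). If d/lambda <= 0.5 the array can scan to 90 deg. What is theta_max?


lambda/d - 1 = 1/0.55100 - 1 = 0.8148820
theta_max = asin(0.8148820) = 54.58 deg

54.58 deg


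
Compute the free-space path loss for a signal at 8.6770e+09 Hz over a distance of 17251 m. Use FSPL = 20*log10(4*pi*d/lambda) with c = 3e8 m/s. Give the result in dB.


lambda = c / f = 3.0000e+08 / 8.6770e+09 = 0.03457416 m
FSPL = 20 * log10(4*pi*17251/0.03457416) = 135.9 dB

135.9 dB


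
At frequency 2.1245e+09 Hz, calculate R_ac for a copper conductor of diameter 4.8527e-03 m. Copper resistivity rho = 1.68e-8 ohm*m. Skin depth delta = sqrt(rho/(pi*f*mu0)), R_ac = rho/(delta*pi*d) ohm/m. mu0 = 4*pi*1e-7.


delta = sqrt(1.68e-8 / (pi * 2.1245e+09 * 4*pi*1e-7)) = 1.415293e-06 m
R_ac = 1.68e-8 / (1.415293e-06 * pi * 4.8527e-03) = 0.7786 ohm/m

0.7786 ohm/m


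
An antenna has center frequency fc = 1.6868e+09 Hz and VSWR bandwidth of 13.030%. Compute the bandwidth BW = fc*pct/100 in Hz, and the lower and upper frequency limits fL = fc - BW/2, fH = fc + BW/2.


BW = 1.6868e+09 * 13.030/100 = 2.197900e+08 Hz
fL = 1.6868e+09 - 2.197900e+08/2 = 1.577e+09 Hz
fH = 1.6868e+09 + 2.197900e+08/2 = 1.797e+09 Hz

BW=2.198e+08 Hz, fL=1.577e+09 Hz, fH=1.797e+09 Hz


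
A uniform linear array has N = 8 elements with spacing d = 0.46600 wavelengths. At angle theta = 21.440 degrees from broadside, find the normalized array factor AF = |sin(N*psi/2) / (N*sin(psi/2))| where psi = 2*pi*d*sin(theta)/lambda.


psi = 2*pi*0.46600*sin(21.440 deg) = 1.070249 rad
AF = |sin(8*1.070249/2) / (8*sin(1.070249/2))| = 0.2227

0.2227


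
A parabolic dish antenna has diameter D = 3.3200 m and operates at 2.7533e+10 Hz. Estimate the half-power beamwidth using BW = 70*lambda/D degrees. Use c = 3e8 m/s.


lambda = c / f = 3.0000e+08 / 2.7533e+10 = 0.01089602 m
BW = 70 * 0.01089602 / 3.3200 = 0.2297 deg

0.2297 deg


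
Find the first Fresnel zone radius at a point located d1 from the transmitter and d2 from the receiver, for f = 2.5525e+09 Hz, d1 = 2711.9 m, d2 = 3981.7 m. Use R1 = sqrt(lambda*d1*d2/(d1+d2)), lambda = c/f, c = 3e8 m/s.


lambda = c / f = 3.0000e+08 / 2.5525e+09 = 0.1175318 m
R1 = sqrt(0.1175318 * 2711.9 * 3981.7 / (2711.9 + 3981.7)) = 13.77 m

13.77 m


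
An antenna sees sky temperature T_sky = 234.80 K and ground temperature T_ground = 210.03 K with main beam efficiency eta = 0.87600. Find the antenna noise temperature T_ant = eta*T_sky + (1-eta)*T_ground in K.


T_ant = 0.87600 * 234.80 + (1 - 0.87600) * 210.03 = 231.7 K

231.7 K


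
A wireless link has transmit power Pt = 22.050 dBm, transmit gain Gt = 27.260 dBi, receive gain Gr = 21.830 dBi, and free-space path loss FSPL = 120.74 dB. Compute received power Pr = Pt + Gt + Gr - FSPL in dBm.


Pr = 22.050 + 27.260 + 21.830 - 120.74 = -49.60 dBm

-49.60 dBm


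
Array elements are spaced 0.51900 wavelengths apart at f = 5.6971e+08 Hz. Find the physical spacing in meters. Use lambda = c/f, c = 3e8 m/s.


lambda = c / f = 3.0000e+08 / 5.6971e+08 = 0.5265837 m
d = 0.51900 * 0.5265837 = 0.2733 m

0.2733 m


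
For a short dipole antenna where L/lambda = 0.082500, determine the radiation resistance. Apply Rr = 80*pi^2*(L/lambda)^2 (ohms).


Rr = 80 * pi^2 * (0.082500)^2 = 80 * 9.869604 * 6.806250e-03 = 5.374 ohm

5.374 ohm


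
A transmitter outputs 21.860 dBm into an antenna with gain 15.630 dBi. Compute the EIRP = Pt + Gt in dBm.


EIRP = Pt + Gt = 21.860 + 15.630 = 37.49 dBm

37.49 dBm


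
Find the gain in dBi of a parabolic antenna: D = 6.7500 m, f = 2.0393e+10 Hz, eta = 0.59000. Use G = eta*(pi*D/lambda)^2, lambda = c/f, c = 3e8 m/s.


lambda = c / f = 3.0000e+08 / 2.0393e+10 = 0.01471093 m
G_linear = 0.59000 * (pi * 6.7500 / 0.01471093)^2 = 1.225968e+06
G_dBi = 10 * log10(1.225968e+06) = 60.88 dBi

60.88 dBi


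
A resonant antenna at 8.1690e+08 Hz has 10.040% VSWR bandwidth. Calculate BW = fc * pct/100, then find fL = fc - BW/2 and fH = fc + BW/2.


BW = 8.1690e+08 * 10.040/100 = 8.201676e+07 Hz
fL = 8.1690e+08 - 8.201676e+07/2 = 7.759e+08 Hz
fH = 8.1690e+08 + 8.201676e+07/2 = 8.579e+08 Hz

BW=8.202e+07 Hz, fL=7.759e+08 Hz, fH=8.579e+08 Hz


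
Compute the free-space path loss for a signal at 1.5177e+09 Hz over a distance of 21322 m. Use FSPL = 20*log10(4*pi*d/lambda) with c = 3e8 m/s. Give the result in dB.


lambda = c / f = 3.0000e+08 / 1.5177e+09 = 0.1976675 m
FSPL = 20 * log10(4*pi*21322/0.1976675) = 122.6 dB

122.6 dB


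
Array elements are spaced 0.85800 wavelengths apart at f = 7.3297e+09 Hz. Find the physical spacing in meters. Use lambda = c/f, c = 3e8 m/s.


lambda = c / f = 3.0000e+08 / 7.3297e+09 = 0.04092937 m
d = 0.85800 * 0.04092937 = 0.03512 m

0.03512 m


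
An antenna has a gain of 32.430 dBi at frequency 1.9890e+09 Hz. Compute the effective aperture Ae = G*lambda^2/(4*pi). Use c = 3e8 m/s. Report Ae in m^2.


lambda = c / f = 3.0000e+08 / 1.9890e+09 = 0.1508296 m
G_linear = 10^(32.430/10) = 1749.847
Ae = G_linear * lambda^2 / (4*pi) = 1749.847 * 0.1508296^2 / (4*pi) = 3.168 m^2

3.168 m^2


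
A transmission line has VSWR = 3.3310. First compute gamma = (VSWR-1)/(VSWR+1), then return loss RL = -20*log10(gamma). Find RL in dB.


gamma = (3.3310 - 1) / (3.3310 + 1) = 0.5382129
RL = -20 * log10(0.5382129) = 5.381 dB

5.381 dB


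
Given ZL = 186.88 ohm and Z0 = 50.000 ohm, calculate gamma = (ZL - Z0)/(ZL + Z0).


gamma = (186.88 - 50.000) / (186.88 + 50.000) = 0.5778

0.5778


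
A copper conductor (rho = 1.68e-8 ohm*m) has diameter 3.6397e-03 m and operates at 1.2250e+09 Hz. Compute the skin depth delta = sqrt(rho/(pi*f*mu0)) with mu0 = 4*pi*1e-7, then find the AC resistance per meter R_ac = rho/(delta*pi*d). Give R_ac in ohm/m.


delta = sqrt(1.68e-8 / (pi * 1.2250e+09 * 4*pi*1e-7)) = 1.863832e-06 m
R_ac = 1.68e-8 / (1.863832e-06 * pi * 3.6397e-03) = 0.7883 ohm/m

0.7883 ohm/m


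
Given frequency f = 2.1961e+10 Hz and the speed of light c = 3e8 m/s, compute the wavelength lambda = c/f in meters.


lambda = c / f = 3.0000e+08 / 2.1961e+10 = 0.01366 m

0.01366 m


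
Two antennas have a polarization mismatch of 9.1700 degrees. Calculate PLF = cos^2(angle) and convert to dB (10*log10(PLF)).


PLF_linear = cos^2(9.1700 deg) = 0.9746030
PLF_dB = 10 * log10(0.9746030) = -0.1117 dB

-0.1117 dB


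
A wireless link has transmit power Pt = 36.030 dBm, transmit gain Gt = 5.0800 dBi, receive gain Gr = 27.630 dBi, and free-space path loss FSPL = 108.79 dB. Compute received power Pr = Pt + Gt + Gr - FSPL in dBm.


Pr = 36.030 + 5.0800 + 27.630 - 108.79 = -40.05 dBm

-40.05 dBm


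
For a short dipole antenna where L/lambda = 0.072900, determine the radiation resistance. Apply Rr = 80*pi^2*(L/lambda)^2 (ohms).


Rr = 80 * pi^2 * (0.072900)^2 = 80 * 9.869604 * 5.314410e-03 = 4.196 ohm

4.196 ohm


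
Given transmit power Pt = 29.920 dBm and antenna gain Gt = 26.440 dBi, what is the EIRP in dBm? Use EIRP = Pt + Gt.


EIRP = Pt + Gt = 29.920 + 26.440 = 56.36 dBm

56.36 dBm


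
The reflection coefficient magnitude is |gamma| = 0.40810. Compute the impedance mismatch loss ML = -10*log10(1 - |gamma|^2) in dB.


ML = -10 * log10(1 - 0.40810^2) = -10 * log10(0.83345439) = 0.7912 dB

0.7912 dB


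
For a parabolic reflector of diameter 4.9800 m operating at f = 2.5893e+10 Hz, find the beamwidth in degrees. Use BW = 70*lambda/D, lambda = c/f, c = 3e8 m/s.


lambda = c / f = 3.0000e+08 / 2.5893e+10 = 0.01158614 m
BW = 70 * 0.01158614 / 4.9800 = 0.1629 deg

0.1629 deg


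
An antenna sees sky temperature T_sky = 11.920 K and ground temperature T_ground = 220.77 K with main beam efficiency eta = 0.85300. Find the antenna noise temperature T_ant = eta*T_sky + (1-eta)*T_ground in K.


T_ant = 0.85300 * 11.920 + (1 - 0.85300) * 220.77 = 42.62 K

42.62 K


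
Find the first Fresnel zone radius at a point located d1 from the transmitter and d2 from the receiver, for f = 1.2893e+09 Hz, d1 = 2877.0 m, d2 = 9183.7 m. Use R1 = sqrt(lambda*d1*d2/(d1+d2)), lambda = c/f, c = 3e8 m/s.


lambda = c / f = 3.0000e+08 / 1.2893e+09 = 0.2326844 m
R1 = sqrt(0.2326844 * 2877.0 * 9183.7 / (2877.0 + 9183.7)) = 22.58 m

22.58 m


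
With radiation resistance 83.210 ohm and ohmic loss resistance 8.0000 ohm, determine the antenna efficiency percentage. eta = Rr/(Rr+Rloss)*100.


eta = 83.210 / (83.210 + 8.0000) * 100 = 91.23%

91.23%


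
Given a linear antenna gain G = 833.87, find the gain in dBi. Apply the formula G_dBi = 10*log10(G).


G_dBi = 10 * log10(833.87) = 29.21 dBi

29.21 dBi


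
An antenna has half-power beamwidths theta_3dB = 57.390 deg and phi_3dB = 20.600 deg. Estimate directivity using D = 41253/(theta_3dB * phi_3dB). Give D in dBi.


D_linear = 41253 / (57.390 * 20.600) = 34.89411
D_dBi = 10 * log10(34.89411) = 15.43 dBi

15.43 dBi


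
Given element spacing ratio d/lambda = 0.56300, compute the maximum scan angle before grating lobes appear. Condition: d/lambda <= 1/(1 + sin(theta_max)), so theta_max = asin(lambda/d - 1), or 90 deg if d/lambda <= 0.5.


lambda/d - 1 = 1/0.56300 - 1 = 0.7761989
theta_max = asin(0.7761989) = 50.91 deg

50.91 deg


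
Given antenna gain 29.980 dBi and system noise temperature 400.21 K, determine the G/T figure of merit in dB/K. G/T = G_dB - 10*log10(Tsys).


G/T = 29.980 - 10*log10(400.21) = 29.980 - 26.02288 = 3.957 dB/K

3.957 dB/K


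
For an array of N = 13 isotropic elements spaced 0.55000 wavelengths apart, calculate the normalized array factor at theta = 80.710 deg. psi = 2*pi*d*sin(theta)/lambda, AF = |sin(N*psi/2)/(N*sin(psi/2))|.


psi = 2*pi*0.55000*sin(80.710 deg) = 3.410426 rad
AF = |sin(13*3.410426/2) / (13*sin(3.410426/2))| = 0.01364

0.01364


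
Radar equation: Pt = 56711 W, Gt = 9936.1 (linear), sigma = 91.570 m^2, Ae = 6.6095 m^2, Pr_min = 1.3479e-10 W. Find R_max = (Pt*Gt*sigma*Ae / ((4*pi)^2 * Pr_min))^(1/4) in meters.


R^4 = 56711*9936.1*91.570*6.6095 / ((4*pi)^2 * 1.3479e-10) = 1.602240e+19
R_max = 1.602240e+19^0.25 = 63268 m

63268 m


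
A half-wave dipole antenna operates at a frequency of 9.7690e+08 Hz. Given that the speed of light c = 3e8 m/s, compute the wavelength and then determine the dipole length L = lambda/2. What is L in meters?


lambda = c / f = 3.0000e+08 / 9.7690e+08 = 0.3070939 m
L = lambda / 2 = 0.3070939 / 2 = 0.1535 m

0.1535 m


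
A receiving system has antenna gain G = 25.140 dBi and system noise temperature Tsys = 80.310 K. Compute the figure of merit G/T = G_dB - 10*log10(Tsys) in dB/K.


G/T = 25.140 - 10*log10(80.310) = 25.140 - 19.04770 = 6.092 dB/K

6.092 dB/K


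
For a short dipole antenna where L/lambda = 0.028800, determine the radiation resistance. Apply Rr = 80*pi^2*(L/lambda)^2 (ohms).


Rr = 80 * pi^2 * (0.028800)^2 = 80 * 9.869604 * 8.294400e-04 = 0.6549 ohm

0.6549 ohm


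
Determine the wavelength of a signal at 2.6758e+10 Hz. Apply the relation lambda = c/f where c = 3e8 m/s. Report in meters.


lambda = c / f = 3.0000e+08 / 2.6758e+10 = 0.01121 m

0.01121 m


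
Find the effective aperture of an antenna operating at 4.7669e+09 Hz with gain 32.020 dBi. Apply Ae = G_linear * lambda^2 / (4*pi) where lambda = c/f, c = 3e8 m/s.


lambda = c / f = 3.0000e+08 / 4.7669e+09 = 0.06293398 m
G_linear = 10^(32.020/10) = 1592.209
Ae = G_linear * lambda^2 / (4*pi) = 1592.209 * 0.06293398^2 / (4*pi) = 0.5018 m^2

0.5018 m^2


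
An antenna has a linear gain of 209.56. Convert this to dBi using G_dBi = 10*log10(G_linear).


G_dBi = 10 * log10(209.56) = 23.21 dBi

23.21 dBi


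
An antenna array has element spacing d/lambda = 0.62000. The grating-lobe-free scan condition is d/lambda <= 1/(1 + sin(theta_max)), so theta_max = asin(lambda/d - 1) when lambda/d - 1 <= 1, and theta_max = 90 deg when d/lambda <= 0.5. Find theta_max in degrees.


lambda/d - 1 = 1/0.62000 - 1 = 0.6129032
theta_max = asin(0.6129032) = 37.80 deg

37.80 deg


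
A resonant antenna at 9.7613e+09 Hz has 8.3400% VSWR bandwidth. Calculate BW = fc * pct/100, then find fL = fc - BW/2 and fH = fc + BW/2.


BW = 9.7613e+09 * 8.3400/100 = 8.140924e+08 Hz
fL = 9.7613e+09 - 8.140924e+08/2 = 9.354e+09 Hz
fH = 9.7613e+09 + 8.140924e+08/2 = 1.017e+10 Hz

BW=8.141e+08 Hz, fL=9.354e+09 Hz, fH=1.017e+10 Hz


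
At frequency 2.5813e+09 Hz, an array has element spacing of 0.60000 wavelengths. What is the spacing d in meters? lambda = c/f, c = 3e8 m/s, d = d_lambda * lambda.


lambda = c / f = 3.0000e+08 / 2.5813e+09 = 0.1162205 m
d = 0.60000 * 0.1162205 = 0.06973 m

0.06973 m


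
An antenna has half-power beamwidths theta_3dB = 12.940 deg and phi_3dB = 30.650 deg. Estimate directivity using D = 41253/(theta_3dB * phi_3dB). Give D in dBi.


D_linear = 41253 / (12.940 * 30.650) = 104.0138
D_dBi = 10 * log10(104.0138) = 20.17 dBi

20.17 dBi


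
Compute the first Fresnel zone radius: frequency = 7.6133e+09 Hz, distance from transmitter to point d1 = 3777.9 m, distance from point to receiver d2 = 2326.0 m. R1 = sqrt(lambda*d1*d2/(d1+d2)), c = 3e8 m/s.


lambda = c / f = 3.0000e+08 / 7.6133e+09 = 0.03940473 m
R1 = sqrt(0.03940473 * 3777.9 * 2326.0 / (3777.9 + 2326.0)) = 7.532 m

7.532 m


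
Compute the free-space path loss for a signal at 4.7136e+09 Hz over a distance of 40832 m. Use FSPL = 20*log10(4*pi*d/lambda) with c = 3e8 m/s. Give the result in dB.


lambda = c / f = 3.0000e+08 / 4.7136e+09 = 0.06364562 m
FSPL = 20 * log10(4*pi*40832/0.06364562) = 138.1 dB

138.1 dB


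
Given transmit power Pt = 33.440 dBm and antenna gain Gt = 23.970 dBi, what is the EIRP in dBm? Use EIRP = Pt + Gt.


EIRP = Pt + Gt = 33.440 + 23.970 = 57.41 dBm

57.41 dBm


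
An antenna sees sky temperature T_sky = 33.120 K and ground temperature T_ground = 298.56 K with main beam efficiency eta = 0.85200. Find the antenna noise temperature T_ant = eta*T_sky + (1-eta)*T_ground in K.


T_ant = 0.85200 * 33.120 + (1 - 0.85200) * 298.56 = 72.41 K

72.41 K


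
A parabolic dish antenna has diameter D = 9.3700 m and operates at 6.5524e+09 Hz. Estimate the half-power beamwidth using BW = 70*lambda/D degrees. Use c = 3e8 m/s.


lambda = c / f = 3.0000e+08 / 6.5524e+09 = 0.04578475 m
BW = 70 * 0.04578475 / 9.3700 = 0.3420 deg

0.3420 deg


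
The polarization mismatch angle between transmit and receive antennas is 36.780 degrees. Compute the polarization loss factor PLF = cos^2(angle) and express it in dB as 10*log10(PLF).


PLF_linear = cos^2(36.780 deg) = 0.6415056
PLF_dB = 10 * log10(0.6415056) = -1.928 dB

-1.928 dB


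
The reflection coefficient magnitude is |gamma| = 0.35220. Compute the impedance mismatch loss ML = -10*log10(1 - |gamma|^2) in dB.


ML = -10 * log10(1 - 0.35220^2) = -10 * log10(0.87595516) = 0.5752 dB

0.5752 dB


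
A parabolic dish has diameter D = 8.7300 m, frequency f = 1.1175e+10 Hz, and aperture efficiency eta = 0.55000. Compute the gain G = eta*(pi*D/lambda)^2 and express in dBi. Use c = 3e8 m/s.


lambda = c / f = 3.0000e+08 / 1.1175e+10 = 0.02684564 m
G_linear = 0.55000 * (pi * 8.7300 / 0.02684564)^2 = 574041.6
G_dBi = 10 * log10(574041.6) = 57.59 dBi

57.59 dBi


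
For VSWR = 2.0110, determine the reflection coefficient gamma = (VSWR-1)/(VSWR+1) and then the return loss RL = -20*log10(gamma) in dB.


gamma = (2.0110 - 1) / (2.0110 + 1) = 0.3357688
RL = -20 * log10(0.3357688) = 9.479 dB

9.479 dB


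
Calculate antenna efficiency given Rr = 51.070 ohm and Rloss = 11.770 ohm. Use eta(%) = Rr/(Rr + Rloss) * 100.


eta = 51.070 / (51.070 + 11.770) * 100 = 81.27%

81.27%


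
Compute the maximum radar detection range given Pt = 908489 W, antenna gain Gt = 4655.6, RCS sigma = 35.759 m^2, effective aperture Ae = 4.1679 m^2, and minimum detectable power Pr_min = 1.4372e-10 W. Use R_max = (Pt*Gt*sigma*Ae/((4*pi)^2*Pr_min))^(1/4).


R^4 = 908489*4655.6*35.759*4.1679 / ((4*pi)^2 * 1.4372e-10) = 2.777545e+19
R_max = 2.777545e+19^0.25 = 72596 m

72596 m


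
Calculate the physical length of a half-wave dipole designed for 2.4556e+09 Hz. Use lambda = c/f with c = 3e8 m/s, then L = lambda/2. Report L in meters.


lambda = c / f = 3.0000e+08 / 2.4556e+09 = 0.1221697 m
L = lambda / 2 = 0.1221697 / 2 = 0.06108 m

0.06108 m
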